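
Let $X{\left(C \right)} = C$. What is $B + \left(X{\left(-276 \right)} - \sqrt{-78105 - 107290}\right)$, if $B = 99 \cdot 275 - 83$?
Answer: $26866 - i \sqrt{185395} \approx 26866.0 - 430.58 i$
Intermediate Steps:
$B = 27142$ ($B = 27225 - 83 = 27142$)
$B + \left(X{\left(-276 \right)} - \sqrt{-78105 - 107290}\right) = 27142 - \left(276 + \sqrt{-78105 - 107290}\right) = 27142 - \left(276 + \sqrt{-185395}\right) = 27142 - \left(276 + i \sqrt{185395}\right) = 26866 - i \sqrt{185395}$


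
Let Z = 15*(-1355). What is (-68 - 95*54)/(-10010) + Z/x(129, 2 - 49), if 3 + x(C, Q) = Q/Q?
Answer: 101731823/10010 ≈ 10163.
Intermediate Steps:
Z = -20325
x(C, Q) = -2 (x(C, Q) = -3 + Q/Q = -3 + 1 = -2)
(-68 - 95*54)/(-10010) + Z/x(129, 2 - 49) = (-68 - 95*54)/(-10010) - 20325/(-2) = (-68 - 5130)*(-1/10010) - 20325*(-½) = -5198*(-1/10010) + 20325/2 = 2599/5005 + 20325/2 = 101731823/10010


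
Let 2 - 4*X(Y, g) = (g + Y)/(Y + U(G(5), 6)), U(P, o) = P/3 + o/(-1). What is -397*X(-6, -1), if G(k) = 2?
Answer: -18659/136 ≈ -137.20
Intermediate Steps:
U(P, o) = -o + P/3 (U(P, o) = P*(1/3) + o*(-1) = P/3 - o = -o + P/3)
X(Y, g) = 1/2 - (Y + g)/(4*(-16/3 + Y)) (X(Y, g) = 1/2 - (g + Y)/(4*(Y + (-1*6 + (1/3)*2))) = 1/2 - (Y + g)/(4*(Y + (-6 + 2/3))) = 1/2 - (Y + g)/(4*(Y - 16/3)) = 1/2 - (Y + g)/(4*(-16/3 + Y)))
-397*X(-6, -1) = -397*(-32 - 3*(-1) + 3*(-6))/(4*(-16 + 3*(-6))) = -397*(-32 + 3 - 18)/(4*(-16 - 18)) = -397*(-47)/(4*(-34)) = -397*(-1)*(-47)/(4*34) = -397*47/136 = -18659/136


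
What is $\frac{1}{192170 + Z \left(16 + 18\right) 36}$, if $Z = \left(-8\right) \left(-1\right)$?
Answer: $\frac{1}{201962} \approx 4.9514 \cdot 10^{-6}$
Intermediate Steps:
$Z = 8$
$\frac{1}{192170 + Z \left(16 + 18\right) 36} = \frac{1}{192170 + 8 \left(16 + 18\right) 36} = \frac{1}{192170 + 8 \cdot 34 \cdot 36} = \frac{1}{192170 + 272 \cdot 36} = \frac{1}{192170 + 9792} = \frac{1}{201962}$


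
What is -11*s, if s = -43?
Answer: 473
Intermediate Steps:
-11*s = -11*(-43) = 473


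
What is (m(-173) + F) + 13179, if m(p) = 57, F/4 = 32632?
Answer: 143764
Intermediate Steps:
F = 130528 (F = 4*32632 = 130528)
(m(-173) + F) + 13179 = (57 + 130528) + 13179 = 130585 + 13179 = 143764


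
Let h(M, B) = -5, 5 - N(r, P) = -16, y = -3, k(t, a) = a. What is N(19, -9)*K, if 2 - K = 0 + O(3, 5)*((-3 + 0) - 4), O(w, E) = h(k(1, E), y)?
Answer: -693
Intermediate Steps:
N(r, P) = 21 (N(r, P) = 5 - 1*(-16) = 5 + 16 = 21)
O(w, E) = -5
K = -33 (K = 2 - (0 - 5*((-3 + 0) - 4)) = 2 - (0 - 5*(-3 - 4)) = 2 - (0 - 5*(-7)) = 2 - (0 + 35) = 2 - 1*35 = 2 - 35 = -33)
N(19, -9)*K = 21*(-33) = -693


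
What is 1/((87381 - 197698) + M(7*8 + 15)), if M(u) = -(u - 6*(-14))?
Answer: -1/110472 ≈ -9.0521e-6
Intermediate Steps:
M(u) = -84 - u (M(u) = -(u + 84) = -(84 + u) = -84 - u)
1/((87381 - 197698) + M(7*8 + 15)) = 1/((87381 - 197698) + (-84 - (7*8 + 15))) = 1/(-110317 + (-84 - (56 + 15))) = 1/(-110317 + (-84 - 1*71)) = 1/(-110317 + (-84 - 71)) = 1/(-110317 - 155) = 1/(-110472) = -1/110472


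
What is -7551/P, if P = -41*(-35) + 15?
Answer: -7551/1450 ≈ -5.2076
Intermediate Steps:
P = 1450 (P = 1435 + 15 = 1450)
-7551/P = -7551/1450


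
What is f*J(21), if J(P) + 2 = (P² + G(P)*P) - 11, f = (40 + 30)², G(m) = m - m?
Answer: 2097200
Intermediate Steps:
G(m) = 0
f = 4900 (f = 70² = 4900)
J(P) = -13 + P² (J(P) = -2 + ((P² + 0*P) - 11) = -2 + ((P² + 0) - 11) = -2 + (P² - 11) = -2 + (-11 + P²) = -13 + P²)
f*J(21) = 4900*(-13 + 21²) = 4900*(-13 + 441) = 4900*428 = 2097200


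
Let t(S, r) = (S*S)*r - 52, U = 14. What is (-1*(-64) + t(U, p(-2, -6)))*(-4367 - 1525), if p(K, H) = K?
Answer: 2238960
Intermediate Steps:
t(S, r) = -52 + r*S² (t(S, r) = S²*r - 52 = r*S² - 52 = -52 + r*S²)
(-1*(-64) + t(U, p(-2, -6)))*(-4367 - 1525) = (-1*(-64) + (-52 - 2*14²))*(-4367 - 1525) = (64 + (-52 - 2*196))*(-5892) = (64 + (-52 - 392))*(-5892) = (64 - 444)*(-5892) = -380*(-5892) = 2238960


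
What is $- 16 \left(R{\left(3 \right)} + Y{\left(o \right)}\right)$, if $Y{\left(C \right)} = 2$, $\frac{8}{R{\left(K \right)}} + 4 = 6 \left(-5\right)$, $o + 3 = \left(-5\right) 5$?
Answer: $- \frac{480}{17} \approx -28.235$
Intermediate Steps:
$o = -28$ ($o = -3 - 25 = -28$)
$R{\left(K \right)} = - \frac{4}{17}$ ($R{\left(K \right)} = \frac{8}{-4 + 6 \left(-5\right)} = \frac{8}{-4 - 30} = \frac{8}{-34} = 8 \left(- \frac{1}{34}\right) = - \frac{4}{17}$)
$- 16 \left(R{\left(3 \right)} + Y{\left(o \right)}\right) = - 16 \left(- \frac{4}{17} + 2\right) = \left(-16\right) \frac{30}{17} = - \frac{480}{17}$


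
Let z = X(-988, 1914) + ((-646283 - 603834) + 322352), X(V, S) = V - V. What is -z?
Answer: 927765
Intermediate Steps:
X(V, S) = 0
z = -927765 (z = 0 + ((-646283 - 603834) + 322352) = 0 + (-1250117 + 322352) = 0 - 927765 = -927765)
-z = -1*(-927765) = 927765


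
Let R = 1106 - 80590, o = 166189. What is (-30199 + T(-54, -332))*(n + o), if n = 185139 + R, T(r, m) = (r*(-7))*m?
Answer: -42324751580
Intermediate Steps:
T(r, m) = -7*m*r (T(r, m) = (-7*r)*m = -7*m*r)
R = -79484
n = 105655 (n = 185139 - 79484 = 105655)
(-30199 + T(-54, -332))*(n + o) = (-30199 - 7*(-332)*(-54))*(105655 + 166189) = (-30199 - 125496)*271844 = -155695*271844 = -42324751580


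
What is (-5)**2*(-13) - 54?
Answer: -379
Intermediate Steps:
(-5)**2*(-13) - 54 = 25*(-13) - 54 = -325 - 54 = -379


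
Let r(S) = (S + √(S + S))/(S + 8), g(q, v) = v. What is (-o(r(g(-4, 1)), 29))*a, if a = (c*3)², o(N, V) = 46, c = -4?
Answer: -6624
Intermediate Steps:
r(S) = (S + √2*√S)/(8 + S) (r(S) = (S + √(2*S))/(8 + S) = (S + √2*√S)/(8 + S))
a = 144 (a = (-4*3)² = (-12)² = 144)
(-o(r(g(-4, 1)), 29))*a = -1*46*144 = -46*144 = -6624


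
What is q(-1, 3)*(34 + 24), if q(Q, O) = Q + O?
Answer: 116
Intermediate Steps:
q(Q, O) = O + Q
q(-1, 3)*(34 + 24) = (3 - 1)*(34 + 24) = 2*58 = 116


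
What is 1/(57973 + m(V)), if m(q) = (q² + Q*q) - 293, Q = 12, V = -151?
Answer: 1/78669 ≈ 1.2711e-5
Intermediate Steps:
m(q) = -293 + q² + 12*q (m(q) = (q² + 12*q) - 293 = -293 + q² + 12*q)
1/(57973 + m(V)) = 1/(57973 + (-293 + (-151)² + 12*(-151))) = 1/(57973 + (-293 + 22801 - 1812)) = 1/(57973 + 20696) = 1/78669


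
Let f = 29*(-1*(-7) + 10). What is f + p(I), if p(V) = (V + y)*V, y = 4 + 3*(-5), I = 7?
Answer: 465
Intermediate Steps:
y = -11 (y = 4 - 15 = -11)
p(V) = V*(-11 + V) (p(V) = (V - 11)*V = (-11 + V)*V = V*(-11 + V))
f = 493 (f = 29*(7 + 10) = 29*17 = 493)
f + p(I) = 493 + 7*(-11 + 7) = 493 + 7*(-4) = 493 - 28 = 465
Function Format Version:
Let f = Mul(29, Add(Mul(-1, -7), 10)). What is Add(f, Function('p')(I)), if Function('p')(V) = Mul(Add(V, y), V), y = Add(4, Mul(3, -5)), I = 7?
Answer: 465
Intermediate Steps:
y = -11 (y = Add(4, -15) = -11)
Function('p')(V) = Mul(V, Add(-11, V)) (Function('p')(V) = Mul(Add(V, -11), V) = Mul(Add(-11, V), V) = Mul(V, Add(-11, V)))
f = 493 (f = Mul(29, Add(7, 10)) = Mul(29, 17) = 493)
Add(f, Function('p')(I)) = Add(493, Mul(7, Add(-11, 7))) = Add(493, Mul(7, -4)) = Add(493, -28) = 465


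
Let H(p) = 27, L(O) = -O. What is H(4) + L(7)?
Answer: 20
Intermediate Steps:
H(4) + L(7) = 27 - 1*7 = 27 - 7 = 20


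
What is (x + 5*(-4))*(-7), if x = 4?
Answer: 112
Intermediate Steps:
(x + 5*(-4))*(-7) = (4 + 5*(-4))*(-7) = (4 - 20)*(-7) = -16*(-7) = 112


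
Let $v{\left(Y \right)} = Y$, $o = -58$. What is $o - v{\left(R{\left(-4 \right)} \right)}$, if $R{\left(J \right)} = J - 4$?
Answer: $-50$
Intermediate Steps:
$R{\left(J \right)} = -4 + J$ ($R{\left(J \right)} = J - 4 = -4 + J$)
$o - v{\left(R{\left(-4 \right)} \right)} = -58 - \left(-4 - 4\right) = -58 - -8 = -58 + 8 = -50$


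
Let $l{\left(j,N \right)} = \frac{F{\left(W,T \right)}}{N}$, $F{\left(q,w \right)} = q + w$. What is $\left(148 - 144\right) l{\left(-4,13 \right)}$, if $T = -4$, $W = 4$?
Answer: $0$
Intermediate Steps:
$l{\left(j,N \right)} = 0$ ($l{\left(j,N \right)} = \frac{4 - 4}{N} = \frac{0}{N} = 0$)
$\left(148 - 144\right) l{\left(-4,13 \right)} = \left(148 - 144\right) 0 = 4 \cdot 0 = 0$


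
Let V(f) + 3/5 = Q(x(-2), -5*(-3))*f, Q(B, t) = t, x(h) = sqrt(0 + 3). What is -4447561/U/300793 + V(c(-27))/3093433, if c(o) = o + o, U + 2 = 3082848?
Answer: -546733138240157/2048954122209144410 ≈ -0.00026684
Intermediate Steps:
x(h) = sqrt(3)
U = 3082846 (U = -2 + 3082848 = 3082846)
c(o) = 2*o
V(f) = -3/5 + 15*f (V(f) = -3/5 + (-5*(-3))*f = -3/5 + 15*f)
-4447561/U/300793 + V(c(-27))/3093433 = -4447561/3082846/300793 + (-3/5 + 15*(2*(-27)))/3093433 = -4447561*1/3082846*(1/300793) + (-3/5 + 15*(-54))*(1/3093433) = -4447561/3082846*1/300793 + (-3/5 - 810)*(1/3093433) = -4447561/927298496878 - 4053/5*1/3093433 = -4447561/927298496878 - 579/2209595 = -546733138240157/2048954122209144410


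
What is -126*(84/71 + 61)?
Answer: -556290/71 ≈ -7835.1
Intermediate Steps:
-126*(84/71 + 61) = -126*4415/71 = -556290/71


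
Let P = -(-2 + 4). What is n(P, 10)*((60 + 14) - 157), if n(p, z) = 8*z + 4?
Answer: -6972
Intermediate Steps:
P = -2 (P = -1*2 = -2)
n(p, z) = 4 + 8*z
n(P, 10)*((60 + 14) - 157) = (4 + 8*10)*((60 + 14) - 157) = (4 + 80)*(74 - 157) = 84*(-83) = -6972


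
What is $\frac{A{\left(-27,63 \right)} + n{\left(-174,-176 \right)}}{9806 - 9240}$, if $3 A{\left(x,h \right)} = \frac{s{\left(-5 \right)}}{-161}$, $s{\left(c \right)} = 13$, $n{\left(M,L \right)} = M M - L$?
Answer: $\frac{14708303}{273378} \approx 53.802$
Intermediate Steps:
$n{\left(M,L \right)} = M^{2} - L$
$A{\left(x,h \right)} = - \frac{13}{483}$ ($A{\left(x,h \right)} = \frac{13 \frac{1}{-161}}{3} = \frac{13 \left(- \frac{1}{161}\right)}{3} = \frac{1}{3} \left(- \frac{13}{161}\right) = - \frac{13}{483}$)
$\frac{A{\left(-27,63 \right)} + n{\left(-174,-176 \right)}}{9806 - 9240} = \frac{- \frac{13}{483} + \left(\left(-174\right)^{2} - -176\right)}{9806 - 9240} = \frac{- \frac{13}{483} + \left(30276 + 176\right)}{566} = \left(- \frac{13}{483} + 30452\right) \frac{1}{566} = \frac{14708303}{483} \cdot \frac{1}{566} = \frac{14708303}{273378}$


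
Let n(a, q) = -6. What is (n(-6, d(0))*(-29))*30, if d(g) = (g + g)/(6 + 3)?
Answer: 5220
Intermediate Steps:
d(g) = 2*g/9 (d(g) = (2*g)/9 = (2*g)*(⅑) = 2*g/9)
(n(-6, d(0))*(-29))*30 = -6*(-29)*30 = 174*30 = 5220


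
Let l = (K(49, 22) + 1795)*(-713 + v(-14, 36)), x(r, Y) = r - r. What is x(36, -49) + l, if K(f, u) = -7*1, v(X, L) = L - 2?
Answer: -1214052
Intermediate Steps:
v(X, L) = -2 + L
x(r, Y) = 0
K(f, u) = -7
l = -1214052 (l = (-7 + 1795)*(-713 + (-2 + 36)) = 1788*(-713 + 34) = 1788*(-679) = -1214052)
x(36, -49) + l = 0 - 1214052 = -1214052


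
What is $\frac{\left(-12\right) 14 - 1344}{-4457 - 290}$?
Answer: $\frac{1512}{4747} \approx 0.31852$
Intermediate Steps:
$\frac{\left(-12\right) 14 - 1344}{-4457 - 290} = \frac{-168 - 1344}{-4747} = \left(-1512\right) \left(- \frac{1}{4747}\right) = \frac{1512}{4747}$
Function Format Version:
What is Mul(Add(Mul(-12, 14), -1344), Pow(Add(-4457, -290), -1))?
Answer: Rational(1512, 4747) ≈ 0.31852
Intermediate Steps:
Mul(Add(Mul(-12, 14), -1344), Pow(Add(-4457, -290), -1)) = Mul(Add(-168, -1344), Pow(-4747, -1)) = Mul(-1512, Rational(-1, 4747)) = Rational(1512, 4747)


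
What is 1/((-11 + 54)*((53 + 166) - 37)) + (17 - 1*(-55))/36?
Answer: 15653/7826 ≈ 2.0001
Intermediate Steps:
1/((-11 + 54)*((53 + 166) - 37)) + (17 - 1*(-55))/36 = 1/(43*(219 - 37)) + (17 + 55)*(1/36) = (1/43)/182 + 72*(1/36) = (1/43)*(1/182) + 2 = 1/7826 + 2 = 15653/7826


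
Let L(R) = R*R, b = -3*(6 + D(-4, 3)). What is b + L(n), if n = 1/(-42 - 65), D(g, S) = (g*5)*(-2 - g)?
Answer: 1167799/11449 ≈ 102.00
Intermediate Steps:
D(g, S) = 5*g*(-2 - g) (D(g, S) = (5*g)*(-2 - g) = 5*g*(-2 - g))
n = -1/107 (n = 1/(-107) = -1/107 ≈ -0.0093458)
b = 102 (b = -3*(6 - 5*(-4)*(2 - 4)) = -3*(6 - 5*(-4)*(-2)) = -3*(6 - 40) = -3*(-34) = 102)
L(R) = R²
b + L(n) = 102 + (-1/107)² = 102 + 1/11449 = 1167799/11449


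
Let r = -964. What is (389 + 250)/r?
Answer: -639/964 ≈ -0.66286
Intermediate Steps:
(389 + 250)/r = (389 + 250)/(-964) = 639*(-1/964) = -639/964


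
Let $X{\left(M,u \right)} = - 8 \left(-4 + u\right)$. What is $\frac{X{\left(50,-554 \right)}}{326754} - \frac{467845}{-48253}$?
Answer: $\frac{8504757029}{875936709} \approx 9.7093$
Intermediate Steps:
$X{\left(M,u \right)} = 32 - 8 u$
$\frac{X{\left(50,-554 \right)}}{326754} - \frac{467845}{-48253} = \frac{32 - -4432}{326754} - \frac{467845}{-48253} = \left(32 + 4432\right) \frac{1}{326754} - - \frac{467845}{48253} = 4464 \cdot \frac{1}{326754} + \frac{467845}{48253} = \frac{248}{18153} + \frac{467845}{48253} = \frac{8504757029}{875936709}$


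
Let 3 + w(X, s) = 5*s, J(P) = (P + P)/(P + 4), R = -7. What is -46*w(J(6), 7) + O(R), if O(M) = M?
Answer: -1479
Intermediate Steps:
J(P) = 2*P/(4 + P) (J(P) = (2*P)/(4 + P) = 2*P/(4 + P))
w(X, s) = -3 + 5*s
-46*w(J(6), 7) + O(R) = -46*(-3 + 5*7) - 7 = -46*(-3 + 35) - 7 = -46*32 - 7 = -1472 - 7 = -1479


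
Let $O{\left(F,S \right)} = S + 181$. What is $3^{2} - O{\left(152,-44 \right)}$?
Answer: $-128$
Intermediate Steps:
$O{\left(F,S \right)} = 181 + S$
$3^{2} - O{\left(152,-44 \right)} = 3^{2} - \left(181 - 44\right) = 9 - 137 = -128$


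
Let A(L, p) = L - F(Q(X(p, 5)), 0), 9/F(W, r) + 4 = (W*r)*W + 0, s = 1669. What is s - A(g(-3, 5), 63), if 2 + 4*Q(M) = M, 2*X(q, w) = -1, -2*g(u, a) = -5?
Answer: 6657/4 ≈ 1664.3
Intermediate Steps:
g(u, a) = 5/2 (g(u, a) = -½*(-5) = 5/2)
X(q, w) = -½ (X(q, w) = (½)*(-1) = -½)
Q(M) = -½ + M/4
F(W, r) = 9/(-4 + r*W²) (F(W, r) = 9/(-4 + ((W*r)*W + 0)) = 9/(-4 + (r*W² + 0)) = 9/(-4 + r*W²))
A(L, p) = 9/4 + L (A(L, p) = L - 9/(-4 + 0*(-½ + (¼)*(-½))²) = L - 9/(-4 + 0*(-½ - ⅛)²) = L - 9/(-4 + 0*(-5/8)²) = L - 9/(-4 + 0*(25/64)) = L - 9/(-4 + 0) = L - 9/(-4) = L - 9*(-1)/4 = L - 1*(-9/4) = L + 9/4 = 9/4 + L)
s - A(g(-3, 5), 63) = 1669 - (9/4 + 5/2) = 1669 - 1*19/4 = 1669 - 19/4 = 6657/4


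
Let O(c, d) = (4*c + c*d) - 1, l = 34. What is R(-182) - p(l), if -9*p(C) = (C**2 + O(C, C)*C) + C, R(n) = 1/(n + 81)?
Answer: 1517825/303 ≈ 5009.3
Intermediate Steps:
R(n) = 1/(81 + n)
O(c, d) = -1 + 4*c + c*d
p(C) = -C/9 - C**2/9 - C*(-1 + C**2 + 4*C)/9 (p(C) = -((C**2 + (-1 + 4*C + C*C)*C) + C)/9 = -((C**2 + (-1 + 4*C + C**2)*C) + C)/9 = -((C**2 + (-1 + C**2 + 4*C)*C) + C)/9 = -((C**2 + C*(-1 + C**2 + 4*C)) + C)/9 = -(C + C**2 + C*(-1 + C**2 + 4*C))/9 = -C/9 - C**2/9 - C*(-1 + C**2 + 4*C)/9)
R(-182) - p(l) = 1/(81 - 182) - (-1)*34**2*(5 + 34)/9 = 1/(-101) - (-1)*1156*39/9 = -1/101 - 1*(-15028/3) = -1/101 + 15028/3 = 1517825/303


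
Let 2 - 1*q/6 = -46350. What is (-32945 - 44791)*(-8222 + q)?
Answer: -20980169040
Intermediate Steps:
q = 278112 (q = 12 - 6*(-46350) = 12 + 278100 = 278112)
(-32945 - 44791)*(-8222 + q) = (-32945 - 44791)*(-8222 + 278112) = -77736*269890 = -20980169040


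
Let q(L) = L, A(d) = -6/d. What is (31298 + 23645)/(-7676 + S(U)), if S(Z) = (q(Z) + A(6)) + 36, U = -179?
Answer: -54943/7820 ≈ -7.0260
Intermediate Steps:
S(Z) = 35 + Z (S(Z) = (Z - 6/6) + 36 = (Z - 6*1/6) + 36 = (Z - 1) + 36 = (-1 + Z) + 36 = 35 + Z)
(31298 + 23645)/(-7676 + S(U)) = (31298 + 23645)/(-7676 + (35 - 179)) = 54943/(-7676 - 144) = 54943/(-7820) = 54943*(-1/7820) = -54943/7820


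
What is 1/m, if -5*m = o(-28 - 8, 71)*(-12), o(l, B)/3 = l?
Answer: -5/1296 ≈ -0.0038580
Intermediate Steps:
o(l, B) = 3*l
m = -1296/5 (m = -3*(-28 - 8)*(-12)/5 = -3*(-36)*(-12)/5 = -(-108)*(-12)/5 = -⅕*1296 = -1296/5 ≈ -259.20)
1/m = 1/(-1296/5) = -5/1296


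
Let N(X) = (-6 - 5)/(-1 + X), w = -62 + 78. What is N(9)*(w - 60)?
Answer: 121/2 ≈ 60.500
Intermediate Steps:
w = 16
N(X) = -11/(-1 + X)
N(9)*(w - 60) = (-11/(-1 + 9))*(16 - 60) = -11/8*(-44) = 121/2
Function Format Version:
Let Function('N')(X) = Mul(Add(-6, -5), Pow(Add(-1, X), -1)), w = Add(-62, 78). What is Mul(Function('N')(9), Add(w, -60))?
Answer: Rational(121, 2) ≈ 60.500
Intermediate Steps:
w = 16
Function('N')(X) = Mul(-11, Pow(Add(-1, X), -1))
Mul(Function('N')(9), Add(w, -60)) = Mul(Mul(-11, Pow(Add(-1, 9), -1)), Add(16, -60)) = Mul(Mul(-11, Pow(8, -1)), -44) = Mul(Mul(-11, Rational(1, 8)), -44) = Mul(Rational(-11, 8), -44) = Rational(121, 2)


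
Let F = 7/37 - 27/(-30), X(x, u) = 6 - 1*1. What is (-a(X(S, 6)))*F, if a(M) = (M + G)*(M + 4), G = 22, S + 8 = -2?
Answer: -97929/370 ≈ -264.67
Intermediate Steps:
S = -10 (S = -8 - 2 = -10)
X(x, u) = 5 (X(x, u) = 6 - 1 = 5)
a(M) = (4 + M)*(22 + M) (a(M) = (M + 22)*(M + 4) = (22 + M)*(4 + M) = (4 + M)*(22 + M))
F = 403/370 (F = 7*(1/37) - 27*(-1/30) = 7/37 + 9/10 = 403/370 ≈ 1.0892)
(-a(X(S, 6)))*F = -(88 + 5² + 26*5)*(403/370) = -(88 + 25 + 130)*(403/370) = -1*243*(403/370) = -243*403/370 = -97929/370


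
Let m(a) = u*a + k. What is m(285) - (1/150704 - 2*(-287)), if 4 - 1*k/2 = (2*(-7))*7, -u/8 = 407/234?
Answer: -25482539399/5877456 ≈ -4335.6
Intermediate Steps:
u = -1628/117 (u = -3256/234 = -8*407/234 = -1628/117 ≈ -13.915)
k = 204 (k = 8 - 2*2*(-7)*7 = 8 - (-28)*7 = 8 - 2*(-98) = 8 + 196 = 204)
m(a) = 204 - 1628*a/117 (m(a) = -1628*a/117 + 204 = 204 - 1628*a/117)
m(285) - (1/150704 - 2*(-287)) = (204 - 1628/117*285) - (1/150704 - 2*(-287)) = (204 - 154660/39) - (1/150704 + 574) = -146704/39 - 1*86504097/150704 = -146704/39 - 86504097/150704 = -25482539399/5877456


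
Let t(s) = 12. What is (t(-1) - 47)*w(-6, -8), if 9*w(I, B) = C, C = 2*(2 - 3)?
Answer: 70/9 ≈ 7.7778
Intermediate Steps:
C = -2 (C = 2*(-1) = -2)
w(I, B) = -2/9 (w(I, B) = (⅑)*(-2) = -2/9)
(t(-1) - 47)*w(-6, -8) = (12 - 47)*(-2/9) = -35*(-2/9) = 70/9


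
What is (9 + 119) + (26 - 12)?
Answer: 142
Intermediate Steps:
(9 + 119) + (26 - 12) = 128 + 14 = 142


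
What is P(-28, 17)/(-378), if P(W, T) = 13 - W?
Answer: -41/378 ≈ -0.10847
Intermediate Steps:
P(-28, 17)/(-378) = (13 - 1*(-28))/(-378) = (13 + 28)*(-1/378) = 41*(-1/378) = -41/378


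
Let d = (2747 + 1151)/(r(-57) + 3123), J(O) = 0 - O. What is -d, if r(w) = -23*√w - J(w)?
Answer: -3983756/3143503 - 89654*I*√57/9430509 ≈ -1.2673 - 0.071775*I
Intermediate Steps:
J(O) = -O
r(w) = w - 23*√w (r(w) = -23*√w - (-1)*w = -23*√w + w = w - 23*√w)
d = 3898/(3066 - 23*I*√57) (d = (2747 + 1151)/((-57 - 23*I*√57) + 3123) = 3898/((-57 - 23*I*√57) + 3123) = 3898/(3066 - 23*I*√57) ≈ 1.2673 + 0.071775*I)
-d = -(3983756/3143503 + 89654*I*√57/9430509) = -3983756/3143503 - 89654*I*√57/9430509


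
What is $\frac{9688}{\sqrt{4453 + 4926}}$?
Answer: $\frac{9688 \sqrt{9379}}{9379} \approx 100.04$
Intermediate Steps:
$\frac{9688}{\sqrt{4453 + 4926}} = \frac{9688}{\sqrt{9379}} = 9688 \frac{\sqrt{9379}}{9379} = \frac{9688 \sqrt{9379}}{9379}$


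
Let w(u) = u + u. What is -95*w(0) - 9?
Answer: -9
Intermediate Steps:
w(u) = 2*u
-95*w(0) - 9 = -190*0 - 9 = -95*0 - 9 = 0 - 9 = -9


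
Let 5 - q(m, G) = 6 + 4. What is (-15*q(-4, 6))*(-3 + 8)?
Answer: 375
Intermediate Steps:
q(m, G) = -5 (q(m, G) = 5 - (6 + 4) = 5 - 1*10 = 5 - 10 = -5)
(-15*q(-4, 6))*(-3 + 8) = (-15*(-5))*(-3 + 8) = 75*5 = 375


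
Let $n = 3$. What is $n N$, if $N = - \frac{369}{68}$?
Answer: $- \frac{1107}{68} \approx -16.279$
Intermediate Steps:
$N = - \frac{369}{68}$ ($N = \left(-369\right) \frac{1}{68} = - \frac{369}{68} \approx -5.4265$)
$n N = 3 \left(- \frac{369}{68}\right) = - \frac{1107}{68}$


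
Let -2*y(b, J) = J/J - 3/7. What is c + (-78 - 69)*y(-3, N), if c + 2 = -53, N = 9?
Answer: -13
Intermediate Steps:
y(b, J) = -2/7 (y(b, J) = -(J/J - 3/7)/2 = -(1 - 3*⅐)/2 = -(1 - 3/7)/2 = -½*4/7 = -2/7)
c = -55 (c = -2 - 53 = -55)
c + (-78 - 69)*y(-3, N) = -55 + (-78 - 69)*(-2/7) = -55 - 147*(-2/7) = -55 + 42 = -13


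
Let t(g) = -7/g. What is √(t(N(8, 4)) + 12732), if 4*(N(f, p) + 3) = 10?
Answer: √12746 ≈ 112.90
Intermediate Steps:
N(f, p) = -½ (N(f, p) = -3 + (¼)*10 = -3 + 5/2 = -½)
√(t(N(8, 4)) + 12732) = √(-7/(-½) + 12732) = √(-7*(-2) + 12732) = √(14 + 12732) = √12746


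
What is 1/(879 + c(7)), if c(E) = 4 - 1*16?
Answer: 1/867 ≈ 0.0011534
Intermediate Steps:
c(E) = -12 (c(E) = 4 - 16 = -12)
1/(879 + c(7)) = 1/(879 - 12) = 1/867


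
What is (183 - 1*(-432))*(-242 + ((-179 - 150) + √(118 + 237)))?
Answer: -351165 + 615*√355 ≈ -3.3958e+5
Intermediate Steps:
(183 - 1*(-432))*(-242 + ((-179 - 150) + √(118 + 237))) = (183 + 432)*(-242 + (-329 + √355)) = 615*(-571 + √355) = -351165 + 615*√355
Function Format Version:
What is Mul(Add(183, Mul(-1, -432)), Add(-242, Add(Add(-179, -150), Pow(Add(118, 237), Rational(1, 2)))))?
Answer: Add(-351165, Mul(615, Pow(355, Rational(1, 2)))) ≈ -3.3958e+5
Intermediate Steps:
Mul(Add(183, Mul(-1, -432)), Add(-242, Add(Add(-179, -150), Pow(Add(118, 237), Rational(1, 2))))) = Mul(Add(183, 432), Add(-242, Add(-329, Pow(355, Rational(1, 2))))) = Mul(615, Add(-571, Pow(355, Rational(1, 2)))) = Add(-351165, Mul(615, Pow(355, Rational(1, 2))))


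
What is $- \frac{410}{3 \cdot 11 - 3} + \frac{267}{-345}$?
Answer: $- \frac{4982}{345} \approx -14.441$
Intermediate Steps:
$- \frac{410}{3 \cdot 11 - 3} + \frac{267}{-345} = - \frac{410}{33 - 3} + 267 \left(- \frac{1}{345}\right) = - \frac{410}{30} - \frac{89}{115} = \left(-410\right) \frac{1}{30} - \frac{89}{115} = - \frac{41}{3} - \frac{89}{115} = - \frac{4982}{345}$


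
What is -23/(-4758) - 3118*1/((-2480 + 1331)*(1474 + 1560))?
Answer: 5278609/921483446 ≈ 0.0057284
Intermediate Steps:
-23/(-4758) - 3118*1/((-2480 + 1331)*(1474 + 1560)) = -23*(-1/4758) - 3118/((-1149*3034)) = 23/4758 - 3118/(-3486066) = 23/4758 - 3118*(-1/3486066) = 23/4758 + 1559/1743033 = 5278609/921483446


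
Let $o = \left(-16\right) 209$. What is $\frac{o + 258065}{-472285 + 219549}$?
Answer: $- \frac{254721}{252736} \approx -1.0079$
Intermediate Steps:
$o = -3344$
$\frac{o + 258065}{-472285 + 219549} = \frac{-3344 + 258065}{-472285 + 219549} = \frac{254721}{-252736} = 254721 \left(- \frac{1}{252736}\right) = - \frac{254721}{252736}$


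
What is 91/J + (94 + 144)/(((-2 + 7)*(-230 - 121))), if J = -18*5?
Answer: -805/702 ≈ -1.1467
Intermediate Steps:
J = -90
91/J + (94 + 144)/(((-2 + 7)*(-230 - 121))) = 91/(-90) + (94 + 144)/(((-2 + 7)*(-230 - 121))) = 91*(-1/90) + 238/((5*(-351))) = -91/90 + 238/(-1755) = -91/90 + 238*(-1/1755) = -91/90 - 238/1755 = -805/702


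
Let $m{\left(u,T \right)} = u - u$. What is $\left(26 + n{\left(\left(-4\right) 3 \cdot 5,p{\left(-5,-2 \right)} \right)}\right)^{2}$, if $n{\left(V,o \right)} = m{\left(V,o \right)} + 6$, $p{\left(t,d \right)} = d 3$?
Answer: $1024$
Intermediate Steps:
$p{\left(t,d \right)} = 3 d$
$m{\left(u,T \right)} = 0$
$n{\left(V,o \right)} = 6$ ($n{\left(V,o \right)} = 0 + 6 = 6$)
$\left(26 + n{\left(\left(-4\right) 3 \cdot 5,p{\left(-5,-2 \right)} \right)}\right)^{2} = \left(26 + 6\right)^{2} = 32^{2} = 1024$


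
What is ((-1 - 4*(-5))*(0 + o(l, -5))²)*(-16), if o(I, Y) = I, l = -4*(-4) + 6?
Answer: -147136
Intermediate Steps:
l = 22 (l = 16 + 6 = 22)
((-1 - 4*(-5))*(0 + o(l, -5))²)*(-16) = ((-1 - 4*(-5))*(0 + 22)²)*(-16) = ((-1 + 20)*22²)*(-16) = (19*484)*(-16) = 9196*(-16) = -147136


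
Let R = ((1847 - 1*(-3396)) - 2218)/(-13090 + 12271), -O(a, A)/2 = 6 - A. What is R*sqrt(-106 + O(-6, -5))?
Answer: -24200*I*sqrt(2)/819 ≈ -41.787*I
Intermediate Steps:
O(a, A) = -12 + 2*A (O(a, A) = -2*(6 - A) = -12 + 2*A)
R = -3025/819 (R = ((1847 + 3396) - 2218)/(-819) = (5243 - 2218)*(-1/819) = 3025*(-1/819) = -3025/819 ≈ -3.6935)
R*sqrt(-106 + O(-6, -5)) = -3025*sqrt(-106 + (-12 + 2*(-5)))/819 = -3025*sqrt(-106 + (-12 - 10))/819 = -3025*sqrt(-106 - 22)/819 = -24200*I*sqrt(2)/819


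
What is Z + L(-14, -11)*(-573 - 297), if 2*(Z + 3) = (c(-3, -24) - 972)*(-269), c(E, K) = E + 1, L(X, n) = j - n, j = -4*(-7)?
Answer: 97070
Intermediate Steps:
j = 28
L(X, n) = 28 - n
c(E, K) = 1 + E
Z = 131000 (Z = -3 + (((1 - 3) - 972)*(-269))/2 = -3 + ((-2 - 972)*(-269))/2 = -3 + (-974*(-269))/2 = -3 + (½)*262006 = -3 + 131003 = 131000)
Z + L(-14, -11)*(-573 - 297) = 131000 + (28 - 1*(-11))*(-573 - 297) = 131000 + (28 + 11)*(-870) = 131000 + 39*(-870) = 131000 - 33930 = 97070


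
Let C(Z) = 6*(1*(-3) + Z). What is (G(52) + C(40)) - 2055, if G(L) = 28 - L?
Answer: -1857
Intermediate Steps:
C(Z) = -18 + 6*Z (C(Z) = 6*(-3 + Z) = -18 + 6*Z)
(G(52) + C(40)) - 2055 = ((28 - 1*52) + (-18 + 6*40)) - 2055 = ((28 - 52) + (-18 + 240)) - 2055 = (-24 + 222) - 2055 = 198 - 2055 = -1857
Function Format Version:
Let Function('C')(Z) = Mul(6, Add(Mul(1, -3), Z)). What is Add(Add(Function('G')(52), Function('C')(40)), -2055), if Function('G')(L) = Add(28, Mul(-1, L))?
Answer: -1857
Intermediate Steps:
Function('C')(Z) = Add(-18, Mul(6, Z)) (Function('C')(Z) = Mul(6, Add(-3, Z)) = Add(-18, Mul(6, Z)))
Add(Add(Function('G')(52), Function('C')(40)), -2055) = Add(Add(Add(28, Mul(-1, 52)), Add(-18, Mul(6, 40))), -2055) = Add(Add(Add(28, -52), Add(-18, 240)), -2055) = Add(Add(-24, 222), -2055) = Add(198, -2055) = -1857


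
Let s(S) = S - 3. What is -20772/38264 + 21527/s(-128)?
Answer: -206607565/1253146 ≈ -164.87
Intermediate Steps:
s(S) = -3 + S
-20772/38264 + 21527/s(-128) = -20772/38264 + 21527/(-3 - 128) = -20772*1/38264 + 21527/(-131) = -5193/9566 + 21527*(-1/131) = -5193/9566 - 21527/131 = -206607565/1253146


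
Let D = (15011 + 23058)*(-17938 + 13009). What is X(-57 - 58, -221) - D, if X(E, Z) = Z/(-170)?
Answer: 1876421023/10 ≈ 1.8764e+8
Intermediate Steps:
X(E, Z) = -Z/170 (X(E, Z) = Z*(-1/170) = -Z/170)
D = -187642101 (D = 38069*(-4929) = -187642101)
X(-57 - 58, -221) - D = -1/170*(-221) - 1*(-187642101) = 13/10 + 187642101 = 1876421023/10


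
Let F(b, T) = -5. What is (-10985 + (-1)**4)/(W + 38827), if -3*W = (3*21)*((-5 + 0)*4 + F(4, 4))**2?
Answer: -5492/12851 ≈ -0.42736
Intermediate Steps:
W = -13125 (W = -3*21*((-5 + 0)*4 - 5)**2/3 = -21*(-5*4 - 5)**2 = -21*(-20 - 5)**2 = -21*(-25)**2 = -21*625 = -1/3*39375 = -13125)
(-10985 + (-1)**4)/(W + 38827) = (-10985 + (-1)**4)/(-13125 + 38827) = (-10985 + 1)/25702 = -10984*1/25702 = -5492/12851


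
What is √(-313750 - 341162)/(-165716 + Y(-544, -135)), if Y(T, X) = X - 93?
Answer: -3*I*√1137/20743 ≈ -0.0048767*I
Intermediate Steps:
Y(T, X) = -93 + X
√(-313750 - 341162)/(-165716 + Y(-544, -135)) = √(-313750 - 341162)/(-165716 + (-93 - 135)) = √(-654912)/(-165716 - 228) = (24*I*√1137)/(-165944) = (24*I*√1137)*(-1/165944) = -3*I*√1137/20743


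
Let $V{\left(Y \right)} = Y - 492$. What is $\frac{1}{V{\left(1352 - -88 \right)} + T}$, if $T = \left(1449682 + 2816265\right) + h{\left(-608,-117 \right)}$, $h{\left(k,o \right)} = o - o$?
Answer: $\frac{1}{4266895} \approx 2.3436 \cdot 10^{-7}$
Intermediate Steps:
$h{\left(k,o \right)} = 0$
$V{\left(Y \right)} = -492 + Y$ ($V{\left(Y \right)} = Y - 492 = -492 + Y$)
$T = 4265947$ ($T = \left(1449682 + 2816265\right) + 0 = 4265947 + 0 = 4265947$)
$\frac{1}{V{\left(1352 - -88 \right)} + T} = \frac{1}{\left(-492 + \left(1352 - -88\right)\right) + 4265947} = \frac{1}{\left(-492 + \left(1352 + 88\right)\right) + 4265947} = \frac{1}{\left(-492 + 1440\right) + 4265947} = \frac{1}{948 + 4265947} = \frac{1}{4266895}$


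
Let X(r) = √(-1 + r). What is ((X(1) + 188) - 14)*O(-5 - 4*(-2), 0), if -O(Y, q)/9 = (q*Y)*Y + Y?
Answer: -4698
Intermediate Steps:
O(Y, q) = -9*Y - 9*q*Y² (O(Y, q) = -9*((q*Y)*Y + Y) = -9*((Y*q)*Y + Y) = -9*(q*Y² + Y) = -9*(Y + q*Y²) = -9*Y - 9*q*Y²)
((X(1) + 188) - 14)*O(-5 - 4*(-2), 0) = ((√(-1 + 1) + 188) - 14)*(-9*(-5 - 4*(-2))*(1 + (-5 - 4*(-2))*0)) = ((√0 + 188) - 14)*(-9*(-5 + 8)*(1 + (-5 + 8)*0)) = ((0 + 188) - 14)*(-9*3*(1 + 3*0)) = (188 - 14)*(-9*3*(1 + 0)) = 174*(-9*3*1) = 174*(-27) = -4698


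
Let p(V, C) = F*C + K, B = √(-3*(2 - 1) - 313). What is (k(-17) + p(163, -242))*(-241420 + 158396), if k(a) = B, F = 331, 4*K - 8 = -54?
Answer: 6651343224 - 166048*I*√79 ≈ 6.6513e+9 - 1.4759e+6*I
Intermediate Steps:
K = -23/2 (K = 2 + (¼)*(-54) = 2 - 27/2 = -23/2 ≈ -11.500)
B = 2*I*√79 (B = √(-3*1 - 313) = √(-3 - 313) = √(-316) = 2*I*√79 ≈ 17.776*I)
p(V, C) = -23/2 + 331*C (p(V, C) = 331*C - 23/2 = -23/2 + 331*C)
k(a) = 2*I*√79
(k(-17) + p(163, -242))*(-241420 + 158396) = (2*I*√79 + (-23/2 + 331*(-242)))*(-241420 + 158396) = (2*I*√79 + (-23/2 - 80102))*(-83024) = (2*I*√79 - 160227/2)*(-83024) = (-160227/2 + 2*I*√79)*(-83024) = 6651343224 - 166048*I*√79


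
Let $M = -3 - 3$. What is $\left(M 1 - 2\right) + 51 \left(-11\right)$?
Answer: $-569$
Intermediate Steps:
$M = -6$
$\left(M 1 - 2\right) + 51 \left(-11\right) = \left(\left(-6\right) 1 - 2\right) + 51 \left(-11\right) = \left(-6 - 2\right) - 561 = -8 - 561 = -569$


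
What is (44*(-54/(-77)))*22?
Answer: 4752/7 ≈ 678.86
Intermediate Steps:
(44*(-54/(-77)))*22 = (44*(-54*(-1/77)))*22 = (44*(54/77))*22 = (216/7)*22 = 4752/7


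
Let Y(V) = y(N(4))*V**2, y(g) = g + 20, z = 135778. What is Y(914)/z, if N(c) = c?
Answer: 10024752/67889 ≈ 147.66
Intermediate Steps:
y(g) = 20 + g
Y(V) = 24*V**2 (Y(V) = (20 + 4)*V**2 = 24*V**2)
Y(914)/z = (24*914**2)/135778 = (24*835396)*(1/135778) = 20049504*(1/135778) = 10024752/67889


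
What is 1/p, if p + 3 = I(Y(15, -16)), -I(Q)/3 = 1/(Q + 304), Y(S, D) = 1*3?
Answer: -307/924 ≈ -0.33225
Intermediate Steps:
Y(S, D) = 3
I(Q) = -3/(304 + Q) (I(Q) = -3/(Q + 304) = -3/(304 + Q))
p = -924/307 (p = -3 - 3/(304 + 3) = -3 - 3/307 = -924/307 ≈ -3.0098)
1/p = 1/(-924/307) = -307/924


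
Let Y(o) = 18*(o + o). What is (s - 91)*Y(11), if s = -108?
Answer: -78804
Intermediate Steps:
Y(o) = 36*o (Y(o) = 18*(2*o) = 36*o)
(s - 91)*Y(11) = (-108 - 91)*(36*11) = -199*396 = -78804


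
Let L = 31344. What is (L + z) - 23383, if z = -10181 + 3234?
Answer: 1014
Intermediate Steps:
z = -6947
(L + z) - 23383 = (31344 - 6947) - 23383 = 24397 - 23383 = 1014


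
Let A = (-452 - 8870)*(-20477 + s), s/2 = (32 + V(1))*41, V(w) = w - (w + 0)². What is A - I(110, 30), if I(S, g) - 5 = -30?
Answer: 166425691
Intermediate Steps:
V(w) = w - w²
s = 2624 (s = 2*((32 + 1*(1 - 1*1))*41) = 2*((32 + 1*(1 - 1))*41) = 2*((32 + 1*0)*41) = 2*((32 + 0)*41) = 2*(32*41) = 2*1312 = 2624)
I(S, g) = -25 (I(S, g) = 5 - 30 = -25)
A = 166425666 (A = (-452 - 8870)*(-20477 + 2624) = -9322*(-17853) = 166425666)
A - I(110, 30) = 166425666 - 1*(-25) = 166425666 + 25 = 166425691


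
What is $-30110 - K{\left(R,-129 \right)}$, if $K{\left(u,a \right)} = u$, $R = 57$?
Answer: $-30167$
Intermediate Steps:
$-30110 - K{\left(R,-129 \right)} = -30110 - 57 = -30167$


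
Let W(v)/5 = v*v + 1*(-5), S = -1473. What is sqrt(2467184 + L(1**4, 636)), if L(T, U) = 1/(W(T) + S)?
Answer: sqrt(5499474026523)/1493 ≈ 1570.7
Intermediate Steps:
W(v) = -25 + 5*v**2 (W(v) = 5*(v*v + 1*(-5)) = 5*(v**2 - 5) = 5*(-5 + v**2) = -25 + 5*v**2)
L(T, U) = 1/(-1498 + 5*T**2) (L(T, U) = 1/((-25 + 5*T**2) - 1473) = 1/(-1498 + 5*T**2))
sqrt(2467184 + L(1**4, 636)) = sqrt(2467184 + 1/(-1498 + 5*(1**4)**2)) = sqrt(2467184 + 1/(-1498 + 5*1**2)) = sqrt(2467184 + 1/(-1498 + 5*1)) = sqrt(2467184 + 1/(-1498 + 5)) = sqrt(2467184 + 1/(-1493)) = sqrt(2467184 - 1/1493) = sqrt(3683505711/1493) = sqrt(5499474026523)/1493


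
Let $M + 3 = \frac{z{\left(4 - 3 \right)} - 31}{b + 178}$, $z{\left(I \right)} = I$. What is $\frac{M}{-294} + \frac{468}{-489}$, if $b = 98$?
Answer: $- \frac{2086435}{2204412} \approx -0.94648$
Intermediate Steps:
$M = - \frac{143}{46}$ ($M = -3 + \frac{\left(4 - 3\right) - 31}{98 + 178} = -3 + \frac{\left(4 - 3\right) - 31}{276} = -3 + \left(1 - 31\right) \frac{1}{276} = -3 - \frac{5}{46} = - \frac{143}{46} \approx -3.1087$)
$\frac{M}{-294} + \frac{468}{-489} = - \frac{143}{46 \left(-294\right)} + \frac{468}{-489} = \left(- \frac{143}{46}\right) \left(- \frac{1}{294}\right) + 468 \left(- \frac{1}{489}\right) = \frac{143}{13524} - \frac{156}{163} = - \frac{2086435}{2204412}$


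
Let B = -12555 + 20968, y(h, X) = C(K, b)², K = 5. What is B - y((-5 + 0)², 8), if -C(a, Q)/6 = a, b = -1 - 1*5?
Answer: 7513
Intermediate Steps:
b = -6 (b = -1 - 5 = -6)
C(a, Q) = -6*a
y(h, X) = 900 (y(h, X) = (-6*5)² = (-30)² = 900)
B = 8413
B - y((-5 + 0)², 8) = 8413 - 1*900 = 8413 - 900 = 7513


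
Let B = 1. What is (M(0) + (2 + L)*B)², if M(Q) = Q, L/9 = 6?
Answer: 3136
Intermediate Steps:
L = 54 (L = 9*6 = 54)
(M(0) + (2 + L)*B)² = (0 + (2 + 54)*1)² = (0 + 56*1)² = (0 + 56)² = 56² = 3136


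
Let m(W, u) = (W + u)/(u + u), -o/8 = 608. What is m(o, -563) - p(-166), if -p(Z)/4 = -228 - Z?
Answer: -273821/1126 ≈ -243.18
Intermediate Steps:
o = -4864 (o = -8*608 = -4864)
p(Z) = 912 + 4*Z (p(Z) = -4*(-228 - Z) = 912 + 4*Z)
m(W, u) = (W + u)/(2*u) (m(W, u) = (W + u)/((2*u)) = (W + u)*(1/(2*u)) = (W + u)/(2*u))
m(o, -563) - p(-166) = (½)*(-4864 - 563)/(-563) - (912 + 4*(-166)) = (½)*(-1/563)*(-5427) - (912 - 664) = 5427/1126 - 1*248 = 5427/1126 - 248 = -273821/1126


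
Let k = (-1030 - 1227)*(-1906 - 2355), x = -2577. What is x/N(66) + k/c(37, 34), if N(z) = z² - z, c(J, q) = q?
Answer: 3438097726/12155 ≈ 2.8285e+5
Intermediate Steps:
k = 9617077 (k = -2257*(-4261) = 9617077)
x/N(66) + k/c(37, 34) = -2577*1/(66*(-1 + 66)) + 9617077/34 = -2577/(66*65) + 9617077*(1/34) = -2577/4290 + 9617077/34 = -2577*1/4290 + 9617077/34 = -859/1430 + 9617077/34 = 3438097726/12155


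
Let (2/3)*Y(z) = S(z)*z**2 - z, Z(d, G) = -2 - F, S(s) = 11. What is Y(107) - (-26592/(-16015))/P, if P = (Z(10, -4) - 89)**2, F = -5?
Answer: 5589155751132/29611735 ≈ 1.8875e+5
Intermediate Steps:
Z(d, G) = 3 (Z(d, G) = -2 - 1*(-5) = -2 + 5 = 3)
P = 7396 (P = (3 - 89)**2 = (-86)**2 = 7396)
Y(z) = -3*z/2 + 33*z**2/2 (Y(z) = 3*(11*z**2 - z)/2 = 3*(-z + 11*z**2)/2 = -3*z/2 + 33*z**2/2)
Y(107) - (-26592/(-16015))/P = (3/2)*107*(-1 + 11*107) - (-26592/(-16015))/7396 = (3/2)*107*(-1 + 1177) - (-26592*(-1/16015))/7396 = (3/2)*107*1176 - 26592/(16015*7396) = 188748 - 1*6648/29611735 = 188748 - 6648/29611735 = 5589155751132/29611735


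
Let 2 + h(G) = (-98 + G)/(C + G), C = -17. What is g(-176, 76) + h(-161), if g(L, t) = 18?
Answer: 3107/178 ≈ 17.455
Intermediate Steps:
h(G) = -2 + (-98 + G)/(-17 + G)
g(-176, 76) + h(-161) = 18 + (-64 - 1*(-161))/(-17 - 161) = 18 + (-64 + 161)/(-178) = 18 - 1/178*97 = 18 - 97/178 = 3107/178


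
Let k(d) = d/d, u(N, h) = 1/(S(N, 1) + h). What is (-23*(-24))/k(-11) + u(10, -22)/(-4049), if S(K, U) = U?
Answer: 46936009/85029 ≈ 552.00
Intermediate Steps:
u(N, h) = 1/(1 + h)
k(d) = 1
(-23*(-24))/k(-11) + u(10, -22)/(-4049) = -23*(-24)/1 + 1/((1 - 22)*(-4049)) = 552*1 - 1/4049/(-21) = 552 - 1/21*(-1/4049) = 552 + 1/85029 = 46936009/85029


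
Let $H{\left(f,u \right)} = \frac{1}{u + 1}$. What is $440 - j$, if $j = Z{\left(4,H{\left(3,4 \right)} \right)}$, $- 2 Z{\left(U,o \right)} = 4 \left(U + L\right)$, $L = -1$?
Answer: $446$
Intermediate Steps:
$H{\left(f,u \right)} = \frac{1}{1 + u}$
$Z{\left(U,o \right)} = 2 - 2 U$ ($Z{\left(U,o \right)} = - \frac{4 \left(U - 1\right)}{2} = - \frac{4 \left(-1 + U\right)}{2} = - \frac{-4 + 4 U}{2} = 2 - 2 U$)
$j = -6$ ($j = 2 - 8 = -6$)
$440 - j = 440 - -6 = 440 + 6 = 446$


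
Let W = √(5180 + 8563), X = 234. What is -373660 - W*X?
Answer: -373660 - 702*√1527 ≈ -4.0109e+5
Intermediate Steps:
W = 3*√1527 (W = √13743 = 3*√1527 ≈ 117.23)
-373660 - W*X = -373660 - 3*√1527*234 = -373660 - 702*√1527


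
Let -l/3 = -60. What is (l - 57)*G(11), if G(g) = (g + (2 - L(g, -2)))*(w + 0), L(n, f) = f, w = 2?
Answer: 3690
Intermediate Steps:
l = 180 (l = -3*(-60) = 180)
G(g) = 8 + 2*g (G(g) = (g + (2 - 1*(-2)))*(2 + 0) = (g + (2 + 2))*2 = (g + 4)*2 = (4 + g)*2 = 8 + 2*g)
(l - 57)*G(11) = (180 - 57)*(8 + 2*11) = 123*(8 + 22) = 123*30 = 3690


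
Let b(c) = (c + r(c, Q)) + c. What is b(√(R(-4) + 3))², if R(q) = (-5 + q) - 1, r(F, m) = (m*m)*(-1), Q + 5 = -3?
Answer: 4068 - 256*I*√7 ≈ 4068.0 - 677.31*I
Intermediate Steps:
Q = -8 (Q = -5 - 3 = -8)
r(F, m) = -m² (r(F, m) = m²*(-1) = -m²)
R(q) = -6 + q
b(c) = -64 + 2*c (b(c) = (c - 1*(-8)²) + c = (c - 1*64) + c = (c - 64) + c = (-64 + c) + c = -64 + 2*c)
b(√(R(-4) + 3))² = (-64 + 2*√((-6 - 4) + 3))² = (-64 + 2*√(-10 + 3))² = (-64 + 2*√(-7))² = (-64 + 2*(I*√7))² = (-64 + 2*I*√7)²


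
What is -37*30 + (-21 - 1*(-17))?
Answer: -1114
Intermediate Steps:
-37*30 + (-21 - 1*(-17)) = -1110 + (-21 + 17) = -1110 - 4 = -1114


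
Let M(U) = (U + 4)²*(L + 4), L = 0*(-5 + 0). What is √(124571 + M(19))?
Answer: 11*√1047 ≈ 355.93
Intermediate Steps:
L = 0 (L = 0*(-5) = 0)
M(U) = 4*(4 + U)² (M(U) = (U + 4)²*(0 + 4) = (4 + U)²*4 = 4*(4 + U)²)
√(124571 + M(19)) = √(124571 + 4*(4 + 19)²) = √(124571 + 4*23²) = √(124571 + 4*529) = √(124571 + 2116) = √126687 = 11*√1047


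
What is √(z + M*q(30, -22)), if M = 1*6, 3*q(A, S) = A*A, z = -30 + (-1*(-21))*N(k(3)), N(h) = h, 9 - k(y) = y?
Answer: 2*√474 ≈ 43.543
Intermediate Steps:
k(y) = 9 - y
z = 96 (z = -30 + (-1*(-21))*(9 - 1*3) = -30 + 21*(9 - 3) = -30 + 21*6 = -30 + 126 = 96)
q(A, S) = A²/3 (q(A, S) = (A*A)/3 = A²/3)
M = 6
√(z + M*q(30, -22)) = √(96 + 6*((⅓)*30²)) = √(96 + 6*((⅓)*900)) = √(96 + 6*300) = √(96 + 1800) = √1896 = 2*√474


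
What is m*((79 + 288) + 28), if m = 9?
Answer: 3555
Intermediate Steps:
m*((79 + 288) + 28) = 9*((79 + 288) + 28) = 9*(367 + 28) = 9*395 = 3555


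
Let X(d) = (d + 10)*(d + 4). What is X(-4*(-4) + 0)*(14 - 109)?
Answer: -49400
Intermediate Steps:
X(d) = (4 + d)*(10 + d) (X(d) = (10 + d)*(4 + d) = (4 + d)*(10 + d))
X(-4*(-4) + 0)*(14 - 109) = (40 + (-4*(-4) + 0)**2 + 14*(-4*(-4) + 0))*(14 - 109) = (40 + (16 + 0)**2 + 14*(16 + 0))*(-95) = (40 + 16**2 + 14*16)*(-95) = (40 + 256 + 224)*(-95) = 520*(-95) = -49400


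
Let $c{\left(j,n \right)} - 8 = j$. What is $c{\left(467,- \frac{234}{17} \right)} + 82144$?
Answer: $82619$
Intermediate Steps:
$c{\left(j,n \right)} = 8 + j$
$c{\left(467,- \frac{234}{17} \right)} + 82144 = \left(8 + 467\right) + 82144 = 475 + 82144 = 82619$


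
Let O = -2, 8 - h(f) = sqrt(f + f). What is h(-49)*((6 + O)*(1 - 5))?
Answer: -128 + 112*I*sqrt(2) ≈ -128.0 + 158.39*I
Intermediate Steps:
h(f) = 8 - sqrt(2)*sqrt(f) (h(f) = 8 - sqrt(f + f) = 8 - sqrt(2*f) = 8 - sqrt(2)*sqrt(f))
h(-49)*((6 + O)*(1 - 5)) = (8 - sqrt(2)*sqrt(-49))*((6 - 2)*(1 - 5)) = (8 - sqrt(2)*7*I)*(4*(-4)) = (8 - 7*I*sqrt(2))*(-16) = -128 + 112*I*sqrt(2)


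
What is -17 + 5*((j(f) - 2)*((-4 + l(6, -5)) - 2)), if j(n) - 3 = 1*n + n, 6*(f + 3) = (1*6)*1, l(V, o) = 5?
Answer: -2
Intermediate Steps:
f = -2 (f = -3 + ((1*6)*1)/6 = -3 + (6*1)/6 = -3 + (⅙)*6 = -3 + 1 = -2)
j(n) = 3 + 2*n (j(n) = 3 + (1*n + n) = 3 + (n + n) = 3 + 2*n)
-17 + 5*((j(f) - 2)*((-4 + l(6, -5)) - 2)) = -17 + 5*(((3 + 2*(-2)) - 2)*((-4 + 5) - 2)) = -17 + 5*(((3 - 4) - 2)*(1 - 2)) = -17 + 5*((-1 - 2)*(-1)) = -17 + 5*(-3*(-1)) = -17 + 5*3 = -17 + 15 = -2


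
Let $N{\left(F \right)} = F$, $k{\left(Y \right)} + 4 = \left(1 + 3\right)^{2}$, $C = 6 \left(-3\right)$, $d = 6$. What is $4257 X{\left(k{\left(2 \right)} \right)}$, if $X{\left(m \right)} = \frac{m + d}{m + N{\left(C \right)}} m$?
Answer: $-153252$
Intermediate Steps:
$C = -18$
$k{\left(Y \right)} = 12$ ($k{\left(Y \right)} = -4 + \left(1 + 3\right)^{2} = -4 + 4^{2} = -4 + 16 = 12$)
$X{\left(m \right)} = \frac{m \left(6 + m\right)}{-18 + m}$ ($X{\left(m \right)} = \frac{m + 6}{m - 18} m = \frac{6 + m}{-18 + m} m = \frac{m \left(6 + m\right)}{-18 + m}$)
$4257 X{\left(k{\left(2 \right)} \right)} = 4257 \frac{12 \left(6 + 12\right)}{-18 + 12} = 4257 \cdot 12 \frac{1}{-6} \cdot 18 = 4257 \cdot 12 \left(- \frac{1}{6}\right) 18 = 4257 \left(-36\right) = -153252$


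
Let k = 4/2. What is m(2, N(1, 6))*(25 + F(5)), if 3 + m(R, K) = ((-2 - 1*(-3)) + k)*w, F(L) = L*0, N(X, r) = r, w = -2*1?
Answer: -225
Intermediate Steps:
w = -2
F(L) = 0
k = 2 (k = 4*(1/2) = 2)
m(R, K) = -9 (m(R, K) = -3 + ((-2 - 1*(-3)) + 2)*(-2) = -3 + ((-2 + 3) + 2)*(-2) = -3 + (1 + 2)*(-2) = -3 + 3*(-2) = -3 - 6 = -9)
m(2, N(1, 6))*(25 + F(5)) = -9*(25 + 0) = -9*25 = -225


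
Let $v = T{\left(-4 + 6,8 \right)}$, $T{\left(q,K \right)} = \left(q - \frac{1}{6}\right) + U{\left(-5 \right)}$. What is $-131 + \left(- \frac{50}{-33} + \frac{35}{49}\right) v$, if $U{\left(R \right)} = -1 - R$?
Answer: $- \frac{23363}{198} \approx -117.99$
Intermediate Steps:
$T{\left(q,K \right)} = \frac{23}{6} + q$ ($T{\left(q,K \right)} = \left(q - \frac{1}{6}\right) - -4 = \left(q - \frac{1}{6}\right) + \left(-1 + 5\right) = \left(q - \frac{1}{6}\right) + 4 = \left(- \frac{1}{6} + q\right) + 4 = \frac{23}{6} + q$)
$v = \frac{35}{6}$ ($v = \frac{23}{6} + \left(-4 + 6\right) = \frac{23}{6} + 2 = \frac{35}{6} \approx 5.8333$)
$-131 + \left(- \frac{50}{-33} + \frac{35}{49}\right) v = -131 + \left(- \frac{50}{-33} + \frac{35}{49}\right) \frac{35}{6} = -131 + \left(\left(-50\right) \left(- \frac{1}{33}\right) + 35 \cdot \frac{1}{49}\right) \frac{35}{6} = -131 + \left(\frac{50}{33} + \frac{5}{7}\right) \frac{35}{6} = -131 + \frac{515}{231} \cdot \frac{35}{6} = -131 + \frac{2575}{198} = - \frac{23363}{198}$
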